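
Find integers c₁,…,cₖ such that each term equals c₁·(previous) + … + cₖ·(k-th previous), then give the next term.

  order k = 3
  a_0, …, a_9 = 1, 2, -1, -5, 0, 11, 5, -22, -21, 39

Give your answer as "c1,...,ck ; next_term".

0,-2,-1 ; 64

  a_3 = 0·-1 + -2·2 + -1·1 = -5
  a_4 = 0·-5 + -2·-1 + -1·2 = 0
  a_5 = 0·0 + -2·-5 + -1·-1 = 11
  a_6 = 0·11 + -2·0 + -1·-5 = 5
  a_7 = 0·5 + -2·11 + -1·0 = -22
  a_8 = 0·-22 + -2·5 + -1·11 = -21
  a_9 = 0·-21 + -2·-22 + -1·5 = 39
  a_10 = 0·39 + -2·-21 + -1·-22 = 64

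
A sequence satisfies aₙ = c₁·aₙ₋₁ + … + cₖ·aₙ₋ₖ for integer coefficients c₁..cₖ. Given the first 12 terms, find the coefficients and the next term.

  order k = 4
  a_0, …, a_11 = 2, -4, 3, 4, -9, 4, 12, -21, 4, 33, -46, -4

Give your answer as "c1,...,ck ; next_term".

  a_4 = -1·4 + -1·3 + 1·-4 + 1·2 = -9
  a_5 = -1·-9 + -1·4 + 1·3 + 1·-4 = 4
  a_6 = -1·4 + -1·-9 + 1·4 + 1·3 = 12
  a_7 = -1·12 + -1·4 + 1·-9 + 1·4 = -21
  a_8 = -1·-21 + -1·12 + 1·4 + 1·-9 = 4
  a_9 = -1·4 + -1·-21 + 1·12 + 1·4 = 33
  a_10 = -1·33 + -1·4 + 1·-21 + 1·12 = -46
  a_11 = -1·-46 + -1·33 + 1·4 + 1·-21 = -4
  a_12 = -1·-4 + -1·-46 + 1·33 + 1·4 = 87

-1,-1,1,1 ; 87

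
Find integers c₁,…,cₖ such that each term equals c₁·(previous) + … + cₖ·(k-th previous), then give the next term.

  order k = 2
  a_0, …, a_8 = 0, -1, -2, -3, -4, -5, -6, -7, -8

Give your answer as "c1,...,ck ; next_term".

2,-1 ; -9

  a_2 = 2·-1 + -1·0 = -2
  a_3 = 2·-2 + -1·-1 = -3
  a_4 = 2·-3 + -1·-2 = -4
  a_5 = 2·-4 + -1·-3 = -5
  a_6 = 2·-5 + -1·-4 = -6
  a_7 = 2·-6 + -1·-5 = -7
  a_8 = 2·-7 + -1·-6 = -8
  a_9 = 2·-8 + -1·-7 = -9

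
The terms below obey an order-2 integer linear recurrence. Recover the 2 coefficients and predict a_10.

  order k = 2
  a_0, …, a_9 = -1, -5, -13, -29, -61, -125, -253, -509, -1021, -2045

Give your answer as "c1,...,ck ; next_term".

3,-2 ; -4093

  a_2 = 3·-5 + -2·-1 = -13
  a_3 = 3·-13 + -2·-5 = -29
  a_4 = 3·-29 + -2·-13 = -61
  a_5 = 3·-61 + -2·-29 = -125
  a_6 = 3·-125 + -2·-61 = -253
  a_7 = 3·-253 + -2·-125 = -509
  a_8 = 3·-509 + -2·-253 = -1021
  a_9 = 3·-1021 + -2·-509 = -2045
  a_10 = 3·-2045 + -2·-1021 = -4093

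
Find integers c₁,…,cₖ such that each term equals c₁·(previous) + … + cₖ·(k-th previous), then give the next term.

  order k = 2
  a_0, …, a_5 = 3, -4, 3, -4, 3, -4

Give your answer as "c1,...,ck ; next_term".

0,1 ; 3

  a_2 = 0·-4 + 1·3 = 3
  a_3 = 0·3 + 1·-4 = -4
  a_4 = 0·-4 + 1·3 = 3
  a_5 = 0·3 + 1·-4 = -4
  a_6 = 0·-4 + 1·3 = 3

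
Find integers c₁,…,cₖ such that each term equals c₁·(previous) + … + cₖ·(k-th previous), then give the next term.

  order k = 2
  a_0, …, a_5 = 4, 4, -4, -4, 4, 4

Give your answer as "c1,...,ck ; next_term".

  a_2 = 0·4 + -1·4 = -4
  a_3 = 0·-4 + -1·4 = -4
  a_4 = 0·-4 + -1·-4 = 4
  a_5 = 0·4 + -1·-4 = 4
  a_6 = 0·4 + -1·4 = -4

0,-1 ; -4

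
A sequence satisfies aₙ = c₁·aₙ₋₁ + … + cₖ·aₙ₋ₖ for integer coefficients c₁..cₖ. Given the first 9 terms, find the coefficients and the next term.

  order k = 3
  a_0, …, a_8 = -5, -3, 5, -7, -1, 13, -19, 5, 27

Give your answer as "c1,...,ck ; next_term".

  a_3 = -1·5 + -1·-3 + 1·-5 = -7
  a_4 = -1·-7 + -1·5 + 1·-3 = -1
  a_5 = -1·-1 + -1·-7 + 1·5 = 13
  a_6 = -1·13 + -1·-1 + 1·-7 = -19
  a_7 = -1·-19 + -1·13 + 1·-1 = 5
  a_8 = -1·5 + -1·-19 + 1·13 = 27
  a_9 = -1·27 + -1·5 + 1·-19 = -51

-1,-1,1 ; -51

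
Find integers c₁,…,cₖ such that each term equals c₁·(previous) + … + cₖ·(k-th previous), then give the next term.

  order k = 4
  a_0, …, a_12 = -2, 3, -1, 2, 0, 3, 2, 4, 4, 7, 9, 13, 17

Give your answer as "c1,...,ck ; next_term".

1,0,0,1 ; 24

  a_4 = 1·2 + 0·-1 + 0·3 + 1·-2 = 0
  a_5 = 1·0 + 0·2 + 0·-1 + 1·3 = 3
  a_6 = 1·3 + 0·0 + 0·2 + 1·-1 = 2
  a_7 = 1·2 + 0·3 + 0·0 + 1·2 = 4
  a_8 = 1·4 + 0·2 + 0·3 + 1·0 = 4
  a_9 = 1·4 + 0·4 + 0·2 + 1·3 = 7
  a_10 = 1·7 + 0·4 + 0·4 + 1·2 = 9
  a_11 = 1·9 + 0·7 + 0·4 + 1·4 = 13
  a_12 = 1·13 + 0·9 + 0·7 + 1·4 = 17
  a_13 = 1·17 + 0·13 + 0·9 + 1·7 = 24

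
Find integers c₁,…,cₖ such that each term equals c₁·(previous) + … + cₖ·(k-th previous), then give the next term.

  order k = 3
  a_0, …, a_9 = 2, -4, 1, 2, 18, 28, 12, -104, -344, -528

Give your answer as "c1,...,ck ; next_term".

2,-2,-4 ; 48

  a_3 = 2·1 + -2·-4 + -4·2 = 2
  a_4 = 2·2 + -2·1 + -4·-4 = 18
  a_5 = 2·18 + -2·2 + -4·1 = 28
  a_6 = 2·28 + -2·18 + -4·2 = 12
  a_7 = 2·12 + -2·28 + -4·18 = -104
  a_8 = 2·-104 + -2·12 + -4·28 = -344
  a_9 = 2·-344 + -2·-104 + -4·12 = -528
  a_10 = 2·-528 + -2·-344 + -4·-104 = 48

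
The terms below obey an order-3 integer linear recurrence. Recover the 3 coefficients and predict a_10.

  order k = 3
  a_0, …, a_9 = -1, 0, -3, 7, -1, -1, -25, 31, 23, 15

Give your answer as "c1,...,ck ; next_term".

-1,-2,-4 ; -185

  a_3 = -1·-3 + -2·0 + -4·-1 = 7
  a_4 = -1·7 + -2·-3 + -4·0 = -1
  a_5 = -1·-1 + -2·7 + -4·-3 = -1
  a_6 = -1·-1 + -2·-1 + -4·7 = -25
  a_7 = -1·-25 + -2·-1 + -4·-1 = 31
  a_8 = -1·31 + -2·-25 + -4·-1 = 23
  a_9 = -1·23 + -2·31 + -4·-25 = 15
  a_10 = -1·15 + -2·23 + -4·31 = -185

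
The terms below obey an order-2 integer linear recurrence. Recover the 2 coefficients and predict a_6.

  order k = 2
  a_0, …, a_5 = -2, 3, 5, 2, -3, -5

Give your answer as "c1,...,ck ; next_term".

1,-1 ; -2

  a_2 = 1·3 + -1·-2 = 5
  a_3 = 1·5 + -1·3 = 2
  a_4 = 1·2 + -1·5 = -3
  a_5 = 1·-3 + -1·2 = -5
  a_6 = 1·-5 + -1·-3 = -2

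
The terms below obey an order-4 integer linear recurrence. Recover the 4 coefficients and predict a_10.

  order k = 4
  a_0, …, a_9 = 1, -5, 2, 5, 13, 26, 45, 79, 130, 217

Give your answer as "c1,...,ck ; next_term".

  a_4 = 1·5 + 2·2 + -1·-5 + -1·1 = 13
  a_5 = 1·13 + 2·5 + -1·2 + -1·-5 = 26
  a_6 = 1·26 + 2·13 + -1·5 + -1·2 = 45
  a_7 = 1·45 + 2·26 + -1·13 + -1·5 = 79
  a_8 = 1·79 + 2·45 + -1·26 + -1·13 = 130
  a_9 = 1·130 + 2·79 + -1·45 + -1·26 = 217
  a_10 = 1·217 + 2·130 + -1·79 + -1·45 = 353

1,2,-1,-1 ; 353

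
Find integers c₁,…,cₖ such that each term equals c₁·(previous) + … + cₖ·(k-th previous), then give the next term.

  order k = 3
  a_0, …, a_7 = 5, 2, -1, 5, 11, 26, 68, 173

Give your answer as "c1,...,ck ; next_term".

  a_3 = 2·-1 + 1·2 + 1·5 = 5
  a_4 = 2·5 + 1·-1 + 1·2 = 11
  a_5 = 2·11 + 1·5 + 1·-1 = 26
  a_6 = 2·26 + 1·11 + 1·5 = 68
  a_7 = 2·68 + 1·26 + 1·11 = 173
  a_8 = 2·173 + 1·68 + 1·26 = 440

2,1,1 ; 440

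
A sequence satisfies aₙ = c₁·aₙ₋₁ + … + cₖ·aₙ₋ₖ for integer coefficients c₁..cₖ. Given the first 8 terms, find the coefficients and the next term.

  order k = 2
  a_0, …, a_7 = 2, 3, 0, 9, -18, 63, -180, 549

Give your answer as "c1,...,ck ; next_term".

  a_2 = -2·3 + 3·2 = 0
  a_3 = -2·0 + 3·3 = 9
  a_4 = -2·9 + 3·0 = -18
  a_5 = -2·-18 + 3·9 = 63
  a_6 = -2·63 + 3·-18 = -180
  a_7 = -2·-180 + 3·63 = 549
  a_8 = -2·549 + 3·-180 = -1638

-2,3 ; -1638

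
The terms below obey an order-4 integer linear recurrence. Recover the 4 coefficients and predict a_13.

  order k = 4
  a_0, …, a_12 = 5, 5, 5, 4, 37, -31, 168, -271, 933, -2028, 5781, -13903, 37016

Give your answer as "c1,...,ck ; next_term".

-2,2,3,4 ; -92607

  a_4 = -2·4 + 2·5 + 3·5 + 4·5 = 37
  a_5 = -2·37 + 2·4 + 3·5 + 4·5 = -31
  a_6 = -2·-31 + 2·37 + 3·4 + 4·5 = 168
  a_7 = -2·168 + 2·-31 + 3·37 + 4·4 = -271
  a_8 = -2·-271 + 2·168 + 3·-31 + 4·37 = 933
  a_9 = -2·933 + 2·-271 + 3·168 + 4·-31 = -2028
  a_10 = -2·-2028 + 2·933 + 3·-271 + 4·168 = 5781
  a_11 = -2·5781 + 2·-2028 + 3·933 + 4·-271 = -13903
  a_12 = -2·-13903 + 2·5781 + 3·-2028 + 4·933 = 37016
  a_13 = -2·37016 + 2·-13903 + 3·5781 + 4·-2028 = -92607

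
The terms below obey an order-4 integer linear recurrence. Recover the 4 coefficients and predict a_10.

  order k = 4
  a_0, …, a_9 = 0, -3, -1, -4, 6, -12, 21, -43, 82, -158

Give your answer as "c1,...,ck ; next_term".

  a_4 = -1·-4 + 1·-1 + -1·-3 + 1·0 = 6
  a_5 = -1·6 + 1·-4 + -1·-1 + 1·-3 = -12
  a_6 = -1·-12 + 1·6 + -1·-4 + 1·-1 = 21
  a_7 = -1·21 + 1·-12 + -1·6 + 1·-4 = -43
  a_8 = -1·-43 + 1·21 + -1·-12 + 1·6 = 82
  a_9 = -1·82 + 1·-43 + -1·21 + 1·-12 = -158
  a_10 = -1·-158 + 1·82 + -1·-43 + 1·21 = 304

-1,1,-1,1 ; 304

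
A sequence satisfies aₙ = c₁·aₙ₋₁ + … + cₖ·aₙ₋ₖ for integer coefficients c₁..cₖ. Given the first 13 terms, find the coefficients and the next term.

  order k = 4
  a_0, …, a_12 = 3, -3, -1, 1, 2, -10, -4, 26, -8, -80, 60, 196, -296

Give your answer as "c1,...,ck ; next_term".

  a_4 = 0·1 + -2·-1 + 2·-3 + 2·3 = 2
  a_5 = 0·2 + -2·1 + 2·-1 + 2·-3 = -10
  a_6 = 0·-10 + -2·2 + 2·1 + 2·-1 = -4
  a_7 = 0·-4 + -2·-10 + 2·2 + 2·1 = 26
  a_8 = 0·26 + -2·-4 + 2·-10 + 2·2 = -8
  a_9 = 0·-8 + -2·26 + 2·-4 + 2·-10 = -80
  a_10 = 0·-80 + -2·-8 + 2·26 + 2·-4 = 60
  a_11 = 0·60 + -2·-80 + 2·-8 + 2·26 = 196
  a_12 = 0·196 + -2·60 + 2·-80 + 2·-8 = -296
  a_13 = 0·-296 + -2·196 + 2·60 + 2·-80 = -432

0,-2,2,2 ; -432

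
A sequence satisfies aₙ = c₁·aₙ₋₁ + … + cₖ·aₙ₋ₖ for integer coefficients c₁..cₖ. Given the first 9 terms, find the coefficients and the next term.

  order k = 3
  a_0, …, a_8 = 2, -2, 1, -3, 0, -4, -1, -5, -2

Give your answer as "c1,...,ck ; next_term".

  a_3 = 1·1 + 1·-2 + -1·2 = -3
  a_4 = 1·-3 + 1·1 + -1·-2 = 0
  a_5 = 1·0 + 1·-3 + -1·1 = -4
  a_6 = 1·-4 + 1·0 + -1·-3 = -1
  a_7 = 1·-1 + 1·-4 + -1·0 = -5
  a_8 = 1·-5 + 1·-1 + -1·-4 = -2
  a_9 = 1·-2 + 1·-5 + -1·-1 = -6

1,1,-1 ; -6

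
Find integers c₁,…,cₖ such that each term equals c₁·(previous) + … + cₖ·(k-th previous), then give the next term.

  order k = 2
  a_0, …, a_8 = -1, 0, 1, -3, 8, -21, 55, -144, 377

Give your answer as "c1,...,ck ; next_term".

  a_2 = -3·0 + -1·-1 = 1
  a_3 = -3·1 + -1·0 = -3
  a_4 = -3·-3 + -1·1 = 8
  a_5 = -3·8 + -1·-3 = -21
  a_6 = -3·-21 + -1·8 = 55
  a_7 = -3·55 + -1·-21 = -144
  a_8 = -3·-144 + -1·55 = 377
  a_9 = -3·377 + -1·-144 = -987

-3,-1 ; -987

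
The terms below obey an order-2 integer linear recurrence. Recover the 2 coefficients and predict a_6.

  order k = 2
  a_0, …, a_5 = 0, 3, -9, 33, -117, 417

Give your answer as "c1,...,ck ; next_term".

-3,2 ; -1485

  a_2 = -3·3 + 2·0 = -9
  a_3 = -3·-9 + 2·3 = 33
  a_4 = -3·33 + 2·-9 = -117
  a_5 = -3·-117 + 2·33 = 417
  a_6 = -3·417 + 2·-117 = -1485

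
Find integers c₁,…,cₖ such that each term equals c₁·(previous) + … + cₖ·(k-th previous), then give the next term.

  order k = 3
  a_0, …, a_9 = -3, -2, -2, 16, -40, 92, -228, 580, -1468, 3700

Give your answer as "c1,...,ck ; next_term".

-3,-2,-2 ; -9324

  a_3 = -3·-2 + -2·-2 + -2·-3 = 16
  a_4 = -3·16 + -2·-2 + -2·-2 = -40
  a_5 = -3·-40 + -2·16 + -2·-2 = 92
  a_6 = -3·92 + -2·-40 + -2·16 = -228
  a_7 = -3·-228 + -2·92 + -2·-40 = 580
  a_8 = -3·580 + -2·-228 + -2·92 = -1468
  a_9 = -3·-1468 + -2·580 + -2·-228 = 3700
  a_10 = -3·3700 + -2·-1468 + -2·580 = -9324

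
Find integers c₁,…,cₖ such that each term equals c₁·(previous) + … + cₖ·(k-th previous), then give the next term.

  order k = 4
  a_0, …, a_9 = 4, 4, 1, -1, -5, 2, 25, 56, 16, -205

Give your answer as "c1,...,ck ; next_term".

2,-3,-3,3 ; -551

  a_4 = 2·-1 + -3·1 + -3·4 + 3·4 = -5
  a_5 = 2·-5 + -3·-1 + -3·1 + 3·4 = 2
  a_6 = 2·2 + -3·-5 + -3·-1 + 3·1 = 25
  a_7 = 2·25 + -3·2 + -3·-5 + 3·-1 = 56
  a_8 = 2·56 + -3·25 + -3·2 + 3·-5 = 16
  a_9 = 2·16 + -3·56 + -3·25 + 3·2 = -205
  a_10 = 2·-205 + -3·16 + -3·56 + 3·25 = -551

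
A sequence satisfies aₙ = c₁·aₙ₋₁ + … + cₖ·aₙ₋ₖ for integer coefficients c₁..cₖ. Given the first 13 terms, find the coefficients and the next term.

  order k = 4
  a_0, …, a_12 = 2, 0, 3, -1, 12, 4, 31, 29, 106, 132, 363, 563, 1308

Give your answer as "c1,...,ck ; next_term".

  a_4 = 0·-1 + 2·3 + 2·0 + 3·2 = 12
  a_5 = 0·12 + 2·-1 + 2·3 + 3·0 = 4
  a_6 = 0·4 + 2·12 + 2·-1 + 3·3 = 31
  a_7 = 0·31 + 2·4 + 2·12 + 3·-1 = 29
  a_8 = 0·29 + 2·31 + 2·4 + 3·12 = 106
  a_9 = 0·106 + 2·29 + 2·31 + 3·4 = 132
  a_10 = 0·132 + 2·106 + 2·29 + 3·31 = 363
  a_11 = 0·363 + 2·132 + 2·106 + 3·29 = 563
  a_12 = 0·563 + 2·363 + 2·132 + 3·106 = 1308
  a_13 = 0·1308 + 2·563 + 2·363 + 3·132 = 2248

0,2,2,3 ; 2248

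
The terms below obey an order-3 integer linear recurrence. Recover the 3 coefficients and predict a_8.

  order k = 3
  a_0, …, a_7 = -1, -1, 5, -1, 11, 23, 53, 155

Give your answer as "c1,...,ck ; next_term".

1,3,3 ; 383

  a_3 = 1·5 + 3·-1 + 3·-1 = -1
  a_4 = 1·-1 + 3·5 + 3·-1 = 11
  a_5 = 1·11 + 3·-1 + 3·5 = 23
  a_6 = 1·23 + 3·11 + 3·-1 = 53
  a_7 = 1·53 + 3·23 + 3·11 = 155
  a_8 = 1·155 + 3·53 + 3·23 = 383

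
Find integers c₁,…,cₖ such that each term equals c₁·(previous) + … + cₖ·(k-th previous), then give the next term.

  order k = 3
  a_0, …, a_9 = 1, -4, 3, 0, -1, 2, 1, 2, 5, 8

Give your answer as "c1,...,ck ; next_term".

1,1,1 ; 15

  a_3 = 1·3 + 1·-4 + 1·1 = 0
  a_4 = 1·0 + 1·3 + 1·-4 = -1
  a_5 = 1·-1 + 1·0 + 1·3 = 2
  a_6 = 1·2 + 1·-1 + 1·0 = 1
  a_7 = 1·1 + 1·2 + 1·-1 = 2
  a_8 = 1·2 + 1·1 + 1·2 = 5
  a_9 = 1·5 + 1·2 + 1·1 = 8
  a_10 = 1·8 + 1·5 + 1·2 = 15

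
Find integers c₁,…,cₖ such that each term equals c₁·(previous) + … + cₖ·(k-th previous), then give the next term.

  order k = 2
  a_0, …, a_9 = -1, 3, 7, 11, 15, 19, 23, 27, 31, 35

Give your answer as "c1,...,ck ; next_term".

  a_2 = 2·3 + -1·-1 = 7
  a_3 = 2·7 + -1·3 = 11
  a_4 = 2·11 + -1·7 = 15
  a_5 = 2·15 + -1·11 = 19
  a_6 = 2·19 + -1·15 = 23
  a_7 = 2·23 + -1·19 = 27
  a_8 = 2·27 + -1·23 = 31
  a_9 = 2·31 + -1·27 = 35
  a_10 = 2·35 + -1·31 = 39

2,-1 ; 39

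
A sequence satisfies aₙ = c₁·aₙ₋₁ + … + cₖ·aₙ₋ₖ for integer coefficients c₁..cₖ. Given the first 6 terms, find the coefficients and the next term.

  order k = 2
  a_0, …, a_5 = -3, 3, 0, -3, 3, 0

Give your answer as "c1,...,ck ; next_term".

-1,-1 ; -3

  a_2 = -1·3 + -1·-3 = 0
  a_3 = -1·0 + -1·3 = -3
  a_4 = -1·-3 + -1·0 = 3
  a_5 = -1·3 + -1·-3 = 0
  a_6 = -1·0 + -1·3 = -3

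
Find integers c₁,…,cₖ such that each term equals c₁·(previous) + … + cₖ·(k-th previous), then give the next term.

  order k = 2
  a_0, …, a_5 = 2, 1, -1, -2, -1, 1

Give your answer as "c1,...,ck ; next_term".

  a_2 = 1·1 + -1·2 = -1
  a_3 = 1·-1 + -1·1 = -2
  a_4 = 1·-2 + -1·-1 = -1
  a_5 = 1·-1 + -1·-2 = 1
  a_6 = 1·1 + -1·-1 = 2

1,-1 ; 2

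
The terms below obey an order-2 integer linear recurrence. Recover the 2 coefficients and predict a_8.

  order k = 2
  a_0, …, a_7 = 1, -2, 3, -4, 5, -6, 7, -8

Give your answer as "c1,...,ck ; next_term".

-2,-1 ; 9

  a_2 = -2·-2 + -1·1 = 3
  a_3 = -2·3 + -1·-2 = -4
  a_4 = -2·-4 + -1·3 = 5
  a_5 = -2·5 + -1·-4 = -6
  a_6 = -2·-6 + -1·5 = 7
  a_7 = -2·7 + -1·-6 = -8
  a_8 = -2·-8 + -1·7 = 9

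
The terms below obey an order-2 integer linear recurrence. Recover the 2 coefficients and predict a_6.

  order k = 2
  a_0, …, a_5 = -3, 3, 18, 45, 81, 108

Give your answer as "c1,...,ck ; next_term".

3,-3 ; 81

  a_2 = 3·3 + -3·-3 = 18
  a_3 = 3·18 + -3·3 = 45
  a_4 = 3·45 + -3·18 = 81
  a_5 = 3·81 + -3·45 = 108
  a_6 = 3·108 + -3·81 = 81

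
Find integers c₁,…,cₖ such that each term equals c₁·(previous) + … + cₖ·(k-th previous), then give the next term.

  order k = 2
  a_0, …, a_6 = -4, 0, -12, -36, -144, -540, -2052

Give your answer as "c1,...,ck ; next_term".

3,3 ; -7776

  a_2 = 3·0 + 3·-4 = -12
  a_3 = 3·-12 + 3·0 = -36
  a_4 = 3·-36 + 3·-12 = -144
  a_5 = 3·-144 + 3·-36 = -540
  a_6 = 3·-540 + 3·-144 = -2052
  a_7 = 3·-2052 + 3·-540 = -7776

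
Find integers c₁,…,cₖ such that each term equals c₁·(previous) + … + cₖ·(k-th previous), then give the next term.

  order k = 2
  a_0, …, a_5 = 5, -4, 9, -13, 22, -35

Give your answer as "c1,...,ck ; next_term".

  a_2 = -1·-4 + 1·5 = 9
  a_3 = -1·9 + 1·-4 = -13
  a_4 = -1·-13 + 1·9 = 22
  a_5 = -1·22 + 1·-13 = -35
  a_6 = -1·-35 + 1·22 = 57

-1,1 ; 57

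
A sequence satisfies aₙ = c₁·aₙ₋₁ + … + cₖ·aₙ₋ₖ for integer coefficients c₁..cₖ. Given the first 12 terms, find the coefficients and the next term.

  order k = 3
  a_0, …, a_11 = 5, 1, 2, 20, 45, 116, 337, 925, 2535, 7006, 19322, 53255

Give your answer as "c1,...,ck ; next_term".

  a_3 = 2·2 + 1·1 + 3·5 = 20
  a_4 = 2·20 + 1·2 + 3·1 = 45
  a_5 = 2·45 + 1·20 + 3·2 = 116
  a_6 = 2·116 + 1·45 + 3·20 = 337
  a_7 = 2·337 + 1·116 + 3·45 = 925
  a_8 = 2·925 + 1·337 + 3·116 = 2535
  a_9 = 2·2535 + 1·925 + 3·337 = 7006
  a_10 = 2·7006 + 1·2535 + 3·925 = 19322
  a_11 = 2·19322 + 1·7006 + 3·2535 = 53255
  a_12 = 2·53255 + 1·19322 + 3·7006 = 146850

2,1,3 ; 146850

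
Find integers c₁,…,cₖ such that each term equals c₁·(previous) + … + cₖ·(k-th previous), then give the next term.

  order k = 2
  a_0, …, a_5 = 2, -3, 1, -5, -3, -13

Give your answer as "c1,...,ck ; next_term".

1,2 ; -19

  a_2 = 1·-3 + 2·2 = 1
  a_3 = 1·1 + 2·-3 = -5
  a_4 = 1·-5 + 2·1 = -3
  a_5 = 1·-3 + 2·-5 = -13
  a_6 = 1·-13 + 2·-3 = -19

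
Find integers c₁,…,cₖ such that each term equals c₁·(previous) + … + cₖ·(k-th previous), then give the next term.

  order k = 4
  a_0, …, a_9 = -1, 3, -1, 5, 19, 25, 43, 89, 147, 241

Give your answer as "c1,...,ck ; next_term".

  a_4 = 2·5 + -1·-1 + 2·3 + -2·-1 = 19
  a_5 = 2·19 + -1·5 + 2·-1 + -2·3 = 25
  a_6 = 2·25 + -1·19 + 2·5 + -2·-1 = 43
  a_7 = 2·43 + -1·25 + 2·19 + -2·5 = 89
  a_8 = 2·89 + -1·43 + 2·25 + -2·19 = 147
  a_9 = 2·147 + -1·89 + 2·43 + -2·25 = 241
  a_10 = 2·241 + -1·147 + 2·89 + -2·43 = 427

2,-1,2,-2 ; 427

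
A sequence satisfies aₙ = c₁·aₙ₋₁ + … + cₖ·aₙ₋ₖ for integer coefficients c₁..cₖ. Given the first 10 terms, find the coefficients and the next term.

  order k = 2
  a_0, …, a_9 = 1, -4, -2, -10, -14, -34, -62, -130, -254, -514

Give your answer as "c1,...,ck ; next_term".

1,2 ; -1022

  a_2 = 1·-4 + 2·1 = -2
  a_3 = 1·-2 + 2·-4 = -10
  a_4 = 1·-10 + 2·-2 = -14
  a_5 = 1·-14 + 2·-10 = -34
  a_6 = 1·-34 + 2·-14 = -62
  a_7 = 1·-62 + 2·-34 = -130
  a_8 = 1·-130 + 2·-62 = -254
  a_9 = 1·-254 + 2·-130 = -514
  a_10 = 1·-514 + 2·-254 = -1022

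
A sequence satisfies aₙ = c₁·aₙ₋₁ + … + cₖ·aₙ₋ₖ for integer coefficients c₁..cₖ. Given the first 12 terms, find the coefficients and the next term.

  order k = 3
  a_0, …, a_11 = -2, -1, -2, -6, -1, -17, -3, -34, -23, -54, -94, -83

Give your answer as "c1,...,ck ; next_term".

  a_3 = -1·-2 + 2·-1 + 3·-2 = -6
  a_4 = -1·-6 + 2·-2 + 3·-1 = -1
  a_5 = -1·-1 + 2·-6 + 3·-2 = -17
  a_6 = -1·-17 + 2·-1 + 3·-6 = -3
  a_7 = -1·-3 + 2·-17 + 3·-1 = -34
  a_8 = -1·-34 + 2·-3 + 3·-17 = -23
  a_9 = -1·-23 + 2·-34 + 3·-3 = -54
  a_10 = -1·-54 + 2·-23 + 3·-34 = -94
  a_11 = -1·-94 + 2·-54 + 3·-23 = -83
  a_12 = -1·-83 + 2·-94 + 3·-54 = -267

-1,2,3 ; -267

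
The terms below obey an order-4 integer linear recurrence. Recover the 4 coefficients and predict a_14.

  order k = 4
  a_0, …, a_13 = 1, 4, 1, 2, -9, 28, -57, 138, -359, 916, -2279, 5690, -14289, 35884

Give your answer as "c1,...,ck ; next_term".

-2,0,-2,3 ; -89985

  a_4 = -2·2 + 0·1 + -2·4 + 3·1 = -9
  a_5 = -2·-9 + 0·2 + -2·1 + 3·4 = 28
  a_6 = -2·28 + 0·-9 + -2·2 + 3·1 = -57
  a_7 = -2·-57 + 0·28 + -2·-9 + 3·2 = 138
  a_8 = -2·138 + 0·-57 + -2·28 + 3·-9 = -359
  a_9 = -2·-359 + 0·138 + -2·-57 + 3·28 = 916
  a_10 = -2·916 + 0·-359 + -2·138 + 3·-57 = -2279
  a_11 = -2·-2279 + 0·916 + -2·-359 + 3·138 = 5690
  a_12 = -2·5690 + 0·-2279 + -2·916 + 3·-359 = -14289
  a_13 = -2·-14289 + 0·5690 + -2·-2279 + 3·916 = 35884
  a_14 = -2·35884 + 0·-14289 + -2·5690 + 3·-2279 = -89985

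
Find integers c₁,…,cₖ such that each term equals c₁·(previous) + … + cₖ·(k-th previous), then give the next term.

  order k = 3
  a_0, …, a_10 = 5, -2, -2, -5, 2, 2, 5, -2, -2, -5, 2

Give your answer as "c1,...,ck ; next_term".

0,0,-1 ; 2

  a_3 = 0·-2 + 0·-2 + -1·5 = -5
  a_4 = 0·-5 + 0·-2 + -1·-2 = 2
  a_5 = 0·2 + 0·-5 + -1·-2 = 2
  a_6 = 0·2 + 0·2 + -1·-5 = 5
  a_7 = 0·5 + 0·2 + -1·2 = -2
  a_8 = 0·-2 + 0·5 + -1·2 = -2
  a_9 = 0·-2 + 0·-2 + -1·5 = -5
  a_10 = 0·-5 + 0·-2 + -1·-2 = 2
  a_11 = 0·2 + 0·-5 + -1·-2 = 2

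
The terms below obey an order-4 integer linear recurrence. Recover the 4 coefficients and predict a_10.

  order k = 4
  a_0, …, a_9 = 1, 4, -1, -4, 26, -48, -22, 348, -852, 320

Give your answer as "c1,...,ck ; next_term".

-2,-4,4,-2 ; 4204

  a_4 = -2·-4 + -4·-1 + 4·4 + -2·1 = 26
  a_5 = -2·26 + -4·-4 + 4·-1 + -2·4 = -48
  a_6 = -2·-48 + -4·26 + 4·-4 + -2·-1 = -22
  a_7 = -2·-22 + -4·-48 + 4·26 + -2·-4 = 348
  a_8 = -2·348 + -4·-22 + 4·-48 + -2·26 = -852
  a_9 = -2·-852 + -4·348 + 4·-22 + -2·-48 = 320
  a_10 = -2·320 + -4·-852 + 4·348 + -2·-22 = 4204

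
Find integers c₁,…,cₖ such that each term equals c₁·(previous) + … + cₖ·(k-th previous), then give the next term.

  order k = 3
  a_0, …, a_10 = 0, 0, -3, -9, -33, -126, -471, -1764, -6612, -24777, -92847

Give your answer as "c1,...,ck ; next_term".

3,2,3 ; -347931

  a_3 = 3·-3 + 2·0 + 3·0 = -9
  a_4 = 3·-9 + 2·-3 + 3·0 = -33
  a_5 = 3·-33 + 2·-9 + 3·-3 = -126
  a_6 = 3·-126 + 2·-33 + 3·-9 = -471
  a_7 = 3·-471 + 2·-126 + 3·-33 = -1764
  a_8 = 3·-1764 + 2·-471 + 3·-126 = -6612
  a_9 = 3·-6612 + 2·-1764 + 3·-471 = -24777
  a_10 = 3·-24777 + 2·-6612 + 3·-1764 = -92847
  a_11 = 3·-92847 + 2·-24777 + 3·-6612 = -347931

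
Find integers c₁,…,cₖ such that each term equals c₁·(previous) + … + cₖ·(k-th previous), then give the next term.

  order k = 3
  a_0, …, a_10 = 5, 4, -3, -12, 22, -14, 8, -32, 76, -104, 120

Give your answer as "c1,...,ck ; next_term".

  a_3 = -2·-3 + -2·4 + -2·5 = -12
  a_4 = -2·-12 + -2·-3 + -2·4 = 22
  a_5 = -2·22 + -2·-12 + -2·-3 = -14
  a_6 = -2·-14 + -2·22 + -2·-12 = 8
  a_7 = -2·8 + -2·-14 + -2·22 = -32
  a_8 = -2·-32 + -2·8 + -2·-14 = 76
  a_9 = -2·76 + -2·-32 + -2·8 = -104
  a_10 = -2·-104 + -2·76 + -2·-32 = 120
  a_11 = -2·120 + -2·-104 + -2·76 = -184

-2,-2,-2 ; -184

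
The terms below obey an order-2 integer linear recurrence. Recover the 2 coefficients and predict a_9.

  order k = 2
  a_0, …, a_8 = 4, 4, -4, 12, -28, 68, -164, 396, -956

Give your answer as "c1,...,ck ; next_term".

  a_2 = -2·4 + 1·4 = -4
  a_3 = -2·-4 + 1·4 = 12
  a_4 = -2·12 + 1·-4 = -28
  a_5 = -2·-28 + 1·12 = 68
  a_6 = -2·68 + 1·-28 = -164
  a_7 = -2·-164 + 1·68 = 396
  a_8 = -2·396 + 1·-164 = -956
  a_9 = -2·-956 + 1·396 = 2308

-2,1 ; 2308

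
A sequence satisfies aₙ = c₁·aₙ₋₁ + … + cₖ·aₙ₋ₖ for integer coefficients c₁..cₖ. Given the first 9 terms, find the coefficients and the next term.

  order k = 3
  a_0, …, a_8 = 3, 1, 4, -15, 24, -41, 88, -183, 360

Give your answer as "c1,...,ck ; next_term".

  a_3 = -2·4 + -1·1 + -2·3 = -15
  a_4 = -2·-15 + -1·4 + -2·1 = 24
  a_5 = -2·24 + -1·-15 + -2·4 = -41
  a_6 = -2·-41 + -1·24 + -2·-15 = 88
  a_7 = -2·88 + -1·-41 + -2·24 = -183
  a_8 = -2·-183 + -1·88 + -2·-41 = 360
  a_9 = -2·360 + -1·-183 + -2·88 = -713

-2,-1,-2 ; -713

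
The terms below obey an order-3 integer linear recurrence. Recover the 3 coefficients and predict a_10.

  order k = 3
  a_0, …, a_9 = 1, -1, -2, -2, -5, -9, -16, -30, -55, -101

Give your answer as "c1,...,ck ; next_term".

  a_3 = 1·-2 + 1·-1 + 1·1 = -2
  a_4 = 1·-2 + 1·-2 + 1·-1 = -5
  a_5 = 1·-5 + 1·-2 + 1·-2 = -9
  a_6 = 1·-9 + 1·-5 + 1·-2 = -16
  a_7 = 1·-16 + 1·-9 + 1·-5 = -30
  a_8 = 1·-30 + 1·-16 + 1·-9 = -55
  a_9 = 1·-55 + 1·-30 + 1·-16 = -101
  a_10 = 1·-101 + 1·-55 + 1·-30 = -186

1,1,1 ; -186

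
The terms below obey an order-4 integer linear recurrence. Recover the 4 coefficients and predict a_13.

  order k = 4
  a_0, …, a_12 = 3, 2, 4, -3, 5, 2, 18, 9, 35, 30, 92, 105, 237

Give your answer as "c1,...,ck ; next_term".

1,1,-1,2 ; 310

  a_4 = 1·-3 + 1·4 + -1·2 + 2·3 = 5
  a_5 = 1·5 + 1·-3 + -1·4 + 2·2 = 2
  a_6 = 1·2 + 1·5 + -1·-3 + 2·4 = 18
  a_7 = 1·18 + 1·2 + -1·5 + 2·-3 = 9
  a_8 = 1·9 + 1·18 + -1·2 + 2·5 = 35
  a_9 = 1·35 + 1·9 + -1·18 + 2·2 = 30
  a_10 = 1·30 + 1·35 + -1·9 + 2·18 = 92
  a_11 = 1·92 + 1·30 + -1·35 + 2·9 = 105
  a_12 = 1·105 + 1·92 + -1·30 + 2·35 = 237
  a_13 = 1·237 + 1·105 + -1·92 + 2·30 = 310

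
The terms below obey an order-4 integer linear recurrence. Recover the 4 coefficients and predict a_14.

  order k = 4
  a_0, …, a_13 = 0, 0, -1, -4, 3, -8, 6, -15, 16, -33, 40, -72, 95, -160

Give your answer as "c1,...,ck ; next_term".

-1,1,1,1 ; 223

  a_4 = -1·-4 + 1·-1 + 1·0 + 1·0 = 3
  a_5 = -1·3 + 1·-4 + 1·-1 + 1·0 = -8
  a_6 = -1·-8 + 1·3 + 1·-4 + 1·-1 = 6
  a_7 = -1·6 + 1·-8 + 1·3 + 1·-4 = -15
  a_8 = -1·-15 + 1·6 + 1·-8 + 1·3 = 16
  a_9 = -1·16 + 1·-15 + 1·6 + 1·-8 = -33
  a_10 = -1·-33 + 1·16 + 1·-15 + 1·6 = 40
  a_11 = -1·40 + 1·-33 + 1·16 + 1·-15 = -72
  a_12 = -1·-72 + 1·40 + 1·-33 + 1·16 = 95
  a_13 = -1·95 + 1·-72 + 1·40 + 1·-33 = -160
  a_14 = -1·-160 + 1·95 + 1·-72 + 1·40 = 223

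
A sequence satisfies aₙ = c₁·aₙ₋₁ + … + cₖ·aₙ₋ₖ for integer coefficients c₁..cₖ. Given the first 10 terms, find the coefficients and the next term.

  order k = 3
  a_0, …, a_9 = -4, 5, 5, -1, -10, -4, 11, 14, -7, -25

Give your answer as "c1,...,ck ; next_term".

0,-1,-1 ; -7

  a_3 = 0·5 + -1·5 + -1·-4 = -1
  a_4 = 0·-1 + -1·5 + -1·5 = -10
  a_5 = 0·-10 + -1·-1 + -1·5 = -4
  a_6 = 0·-4 + -1·-10 + -1·-1 = 11
  a_7 = 0·11 + -1·-4 + -1·-10 = 14
  a_8 = 0·14 + -1·11 + -1·-4 = -7
  a_9 = 0·-7 + -1·14 + -1·11 = -25
  a_10 = 0·-25 + -1·-7 + -1·14 = -7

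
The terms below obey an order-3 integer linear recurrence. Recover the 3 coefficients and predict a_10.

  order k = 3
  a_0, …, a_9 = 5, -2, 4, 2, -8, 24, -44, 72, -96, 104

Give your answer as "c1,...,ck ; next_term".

-2,0,2 ; -64

  a_3 = -2·4 + 0·-2 + 2·5 = 2
  a_4 = -2·2 + 0·4 + 2·-2 = -8
  a_5 = -2·-8 + 0·2 + 2·4 = 24
  a_6 = -2·24 + 0·-8 + 2·2 = -44
  a_7 = -2·-44 + 0·24 + 2·-8 = 72
  a_8 = -2·72 + 0·-44 + 2·24 = -96
  a_9 = -2·-96 + 0·72 + 2·-44 = 104
  a_10 = -2·104 + 0·-96 + 2·72 = -64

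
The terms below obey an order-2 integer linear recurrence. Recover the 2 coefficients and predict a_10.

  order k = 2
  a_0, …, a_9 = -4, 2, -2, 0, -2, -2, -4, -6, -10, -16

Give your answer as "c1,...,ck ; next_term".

  a_2 = 1·2 + 1·-4 = -2
  a_3 = 1·-2 + 1·2 = 0
  a_4 = 1·0 + 1·-2 = -2
  a_5 = 1·-2 + 1·0 = -2
  a_6 = 1·-2 + 1·-2 = -4
  a_7 = 1·-4 + 1·-2 = -6
  a_8 = 1·-6 + 1·-4 = -10
  a_9 = 1·-10 + 1·-6 = -16
  a_10 = 1·-16 + 1·-10 = -26

1,1 ; -26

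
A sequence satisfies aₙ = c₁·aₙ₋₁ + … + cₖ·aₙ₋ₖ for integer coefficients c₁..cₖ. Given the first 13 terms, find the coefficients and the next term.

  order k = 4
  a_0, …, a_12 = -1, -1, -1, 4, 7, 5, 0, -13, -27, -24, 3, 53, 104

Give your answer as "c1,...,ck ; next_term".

  a_4 = 1·4 + -1·-1 + 0·-1 + -2·-1 = 7
  a_5 = 1·7 + -1·4 + 0·-1 + -2·-1 = 5
  a_6 = 1·5 + -1·7 + 0·4 + -2·-1 = 0
  a_7 = 1·0 + -1·5 + 0·7 + -2·4 = -13
  a_8 = 1·-13 + -1·0 + 0·5 + -2·7 = -27
  a_9 = 1·-27 + -1·-13 + 0·0 + -2·5 = -24
  a_10 = 1·-24 + -1·-27 + 0·-13 + -2·0 = 3
  a_11 = 1·3 + -1·-24 + 0·-27 + -2·-13 = 53
  a_12 = 1·53 + -1·3 + 0·-24 + -2·-27 = 104
  a_13 = 1·104 + -1·53 + 0·3 + -2·-24 = 99

1,-1,0,-2 ; 99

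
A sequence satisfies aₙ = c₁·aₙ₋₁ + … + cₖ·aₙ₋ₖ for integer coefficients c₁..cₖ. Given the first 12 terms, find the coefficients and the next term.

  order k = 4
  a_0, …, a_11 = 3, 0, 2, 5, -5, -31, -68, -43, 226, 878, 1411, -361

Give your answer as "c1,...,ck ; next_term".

  a_4 = 2·5 + -3·2 + -3·0 + -3·3 = -5
  a_5 = 2·-5 + -3·5 + -3·2 + -3·0 = -31
  a_6 = 2·-31 + -3·-5 + -3·5 + -3·2 = -68
  a_7 = 2·-68 + -3·-31 + -3·-5 + -3·5 = -43
  a_8 = 2·-43 + -3·-68 + -3·-31 + -3·-5 = 226
  a_9 = 2·226 + -3·-43 + -3·-68 + -3·-31 = 878
  a_10 = 2·878 + -3·226 + -3·-43 + -3·-68 = 1411
  a_11 = 2·1411 + -3·878 + -3·226 + -3·-43 = -361
  a_12 = 2·-361 + -3·1411 + -3·878 + -3·226 = -8267

2,-3,-3,-3 ; -8267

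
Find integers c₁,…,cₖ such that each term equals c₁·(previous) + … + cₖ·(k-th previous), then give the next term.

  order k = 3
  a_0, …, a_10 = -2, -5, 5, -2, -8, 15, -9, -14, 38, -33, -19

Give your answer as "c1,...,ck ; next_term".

-1,-1,1 ; 90

  a_3 = -1·5 + -1·-5 + 1·-2 = -2
  a_4 = -1·-2 + -1·5 + 1·-5 = -8
  a_5 = -1·-8 + -1·-2 + 1·5 = 15
  a_6 = -1·15 + -1·-8 + 1·-2 = -9
  a_7 = -1·-9 + -1·15 + 1·-8 = -14
  a_8 = -1·-14 + -1·-9 + 1·15 = 38
  a_9 = -1·38 + -1·-14 + 1·-9 = -33
  a_10 = -1·-33 + -1·38 + 1·-14 = -19
  a_11 = -1·-19 + -1·-33 + 1·38 = 90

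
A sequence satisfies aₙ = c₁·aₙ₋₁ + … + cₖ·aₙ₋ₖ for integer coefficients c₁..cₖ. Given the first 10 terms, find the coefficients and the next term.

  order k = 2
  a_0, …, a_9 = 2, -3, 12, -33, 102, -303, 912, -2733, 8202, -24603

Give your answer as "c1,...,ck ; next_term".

-2,3 ; 73812

  a_2 = -2·-3 + 3·2 = 12
  a_3 = -2·12 + 3·-3 = -33
  a_4 = -2·-33 + 3·12 = 102
  a_5 = -2·102 + 3·-33 = -303
  a_6 = -2·-303 + 3·102 = 912
  a_7 = -2·912 + 3·-303 = -2733
  a_8 = -2·-2733 + 3·912 = 8202
  a_9 = -2·8202 + 3·-2733 = -24603
  a_10 = -2·-24603 + 3·8202 = 73812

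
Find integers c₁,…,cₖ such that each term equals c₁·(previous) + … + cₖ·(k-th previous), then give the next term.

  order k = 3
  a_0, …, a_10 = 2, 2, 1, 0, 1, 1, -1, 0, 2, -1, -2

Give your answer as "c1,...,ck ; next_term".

  a_3 = 0·1 + -1·2 + 1·2 = 0
  a_4 = 0·0 + -1·1 + 1·2 = 1
  a_5 = 0·1 + -1·0 + 1·1 = 1
  a_6 = 0·1 + -1·1 + 1·0 = -1
  a_7 = 0·-1 + -1·1 + 1·1 = 0
  a_8 = 0·0 + -1·-1 + 1·1 = 2
  a_9 = 0·2 + -1·0 + 1·-1 = -1
  a_10 = 0·-1 + -1·2 + 1·0 = -2
  a_11 = 0·-2 + -1·-1 + 1·2 = 3

0,-1,1 ; 3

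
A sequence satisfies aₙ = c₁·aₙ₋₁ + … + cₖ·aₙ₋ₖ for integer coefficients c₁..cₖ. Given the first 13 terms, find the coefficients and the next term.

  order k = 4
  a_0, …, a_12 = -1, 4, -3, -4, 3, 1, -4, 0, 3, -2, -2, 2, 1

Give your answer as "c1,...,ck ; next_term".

-1,0,0,1 ; -3

  a_4 = -1·-4 + 0·-3 + 0·4 + 1·-1 = 3
  a_5 = -1·3 + 0·-4 + 0·-3 + 1·4 = 1
  a_6 = -1·1 + 0·3 + 0·-4 + 1·-3 = -4
  a_7 = -1·-4 + 0·1 + 0·3 + 1·-4 = 0
  a_8 = -1·0 + 0·-4 + 0·1 + 1·3 = 3
  a_9 = -1·3 + 0·0 + 0·-4 + 1·1 = -2
  a_10 = -1·-2 + 0·3 + 0·0 + 1·-4 = -2
  a_11 = -1·-2 + 0·-2 + 0·3 + 1·0 = 2
  a_12 = -1·2 + 0·-2 + 0·-2 + 1·3 = 1
  a_13 = -1·1 + 0·2 + 0·-2 + 1·-2 = -3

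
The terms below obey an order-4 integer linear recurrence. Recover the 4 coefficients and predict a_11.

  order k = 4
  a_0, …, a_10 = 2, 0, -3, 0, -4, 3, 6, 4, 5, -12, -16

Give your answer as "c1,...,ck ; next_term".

0,0,-1,-2 ; -13

  a_4 = 0·0 + 0·-3 + -1·0 + -2·2 = -4
  a_5 = 0·-4 + 0·0 + -1·-3 + -2·0 = 3
  a_6 = 0·3 + 0·-4 + -1·0 + -2·-3 = 6
  a_7 = 0·6 + 0·3 + -1·-4 + -2·0 = 4
  a_8 = 0·4 + 0·6 + -1·3 + -2·-4 = 5
  a_9 = 0·5 + 0·4 + -1·6 + -2·3 = -12
  a_10 = 0·-12 + 0·5 + -1·4 + -2·6 = -16
  a_11 = 0·-16 + 0·-12 + -1·5 + -2·4 = -13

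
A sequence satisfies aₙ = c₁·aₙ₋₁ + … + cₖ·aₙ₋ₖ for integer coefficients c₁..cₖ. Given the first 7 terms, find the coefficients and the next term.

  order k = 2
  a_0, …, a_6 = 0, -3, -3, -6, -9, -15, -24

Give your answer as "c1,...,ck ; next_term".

1,1 ; -39

  a_2 = 1·-3 + 1·0 = -3
  a_3 = 1·-3 + 1·-3 = -6
  a_4 = 1·-6 + 1·-3 = -9
  a_5 = 1·-9 + 1·-6 = -15
  a_6 = 1·-15 + 1·-9 = -24
  a_7 = 1·-24 + 1·-15 = -39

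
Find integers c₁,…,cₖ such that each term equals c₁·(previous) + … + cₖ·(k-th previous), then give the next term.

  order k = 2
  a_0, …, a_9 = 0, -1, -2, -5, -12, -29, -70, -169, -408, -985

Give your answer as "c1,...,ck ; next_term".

2,1 ; -2378

  a_2 = 2·-1 + 1·0 = -2
  a_3 = 2·-2 + 1·-1 = -5
  a_4 = 2·-5 + 1·-2 = -12
  a_5 = 2·-12 + 1·-5 = -29
  a_6 = 2·-29 + 1·-12 = -70
  a_7 = 2·-70 + 1·-29 = -169
  a_8 = 2·-169 + 1·-70 = -408
  a_9 = 2·-408 + 1·-169 = -985
  a_10 = 2·-985 + 1·-408 = -2378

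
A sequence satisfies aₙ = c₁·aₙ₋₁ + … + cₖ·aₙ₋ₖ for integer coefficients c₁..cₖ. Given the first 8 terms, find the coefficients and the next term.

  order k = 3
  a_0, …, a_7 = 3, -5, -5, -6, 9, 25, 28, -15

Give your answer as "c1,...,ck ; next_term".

  a_3 = 1·-5 + -1·-5 + -2·3 = -6
  a_4 = 1·-6 + -1·-5 + -2·-5 = 9
  a_5 = 1·9 + -1·-6 + -2·-5 = 25
  a_6 = 1·25 + -1·9 + -2·-6 = 28
  a_7 = 1·28 + -1·25 + -2·9 = -15
  a_8 = 1·-15 + -1·28 + -2·25 = -93

1,-1,-2 ; -93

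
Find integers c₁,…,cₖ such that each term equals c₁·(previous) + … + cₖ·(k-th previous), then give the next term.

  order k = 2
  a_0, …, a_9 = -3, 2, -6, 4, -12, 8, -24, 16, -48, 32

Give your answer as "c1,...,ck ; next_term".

  a_2 = 0·2 + 2·-3 = -6
  a_3 = 0·-6 + 2·2 = 4
  a_4 = 0·4 + 2·-6 = -12
  a_5 = 0·-12 + 2·4 = 8
  a_6 = 0·8 + 2·-12 = -24
  a_7 = 0·-24 + 2·8 = 16
  a_8 = 0·16 + 2·-24 = -48
  a_9 = 0·-48 + 2·16 = 32
  a_10 = 0·32 + 2·-48 = -96

0,2 ; -96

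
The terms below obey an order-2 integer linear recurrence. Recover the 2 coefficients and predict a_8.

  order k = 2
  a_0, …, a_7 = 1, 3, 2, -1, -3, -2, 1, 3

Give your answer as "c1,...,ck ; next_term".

  a_2 = 1·3 + -1·1 = 2
  a_3 = 1·2 + -1·3 = -1
  a_4 = 1·-1 + -1·2 = -3
  a_5 = 1·-3 + -1·-1 = -2
  a_6 = 1·-2 + -1·-3 = 1
  a_7 = 1·1 + -1·-2 = 3
  a_8 = 1·3 + -1·1 = 2

1,-1 ; 2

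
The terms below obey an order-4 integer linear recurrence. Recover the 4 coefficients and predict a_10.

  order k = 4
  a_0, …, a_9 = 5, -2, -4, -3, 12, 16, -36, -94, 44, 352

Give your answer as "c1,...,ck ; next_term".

  a_4 = 2·-3 + -4·-4 + 4·-2 + 2·5 = 12
  a_5 = 2·12 + -4·-3 + 4·-4 + 2·-2 = 16
  a_6 = 2·16 + -4·12 + 4·-3 + 2·-4 = -36
  a_7 = 2·-36 + -4·16 + 4·12 + 2·-3 = -94
  a_8 = 2·-94 + -4·-36 + 4·16 + 2·12 = 44
  a_9 = 2·44 + -4·-94 + 4·-36 + 2·16 = 352
  a_10 = 2·352 + -4·44 + 4·-94 + 2·-36 = 80

2,-4,4,2 ; 80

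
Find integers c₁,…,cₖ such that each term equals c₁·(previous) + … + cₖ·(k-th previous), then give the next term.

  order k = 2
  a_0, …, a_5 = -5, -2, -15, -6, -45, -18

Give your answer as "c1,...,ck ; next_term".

  a_2 = 0·-2 + 3·-5 = -15
  a_3 = 0·-15 + 3·-2 = -6
  a_4 = 0·-6 + 3·-15 = -45
  a_5 = 0·-45 + 3·-6 = -18
  a_6 = 0·-18 + 3·-45 = -135

0,3 ; -135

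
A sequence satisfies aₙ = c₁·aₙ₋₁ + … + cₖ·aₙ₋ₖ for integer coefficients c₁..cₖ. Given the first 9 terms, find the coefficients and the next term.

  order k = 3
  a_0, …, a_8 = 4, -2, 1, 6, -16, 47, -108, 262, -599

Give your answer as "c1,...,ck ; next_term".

  a_3 = -2·1 + 2·-2 + 3·4 = 6
  a_4 = -2·6 + 2·1 + 3·-2 = -16
  a_5 = -2·-16 + 2·6 + 3·1 = 47
  a_6 = -2·47 + 2·-16 + 3·6 = -108
  a_7 = -2·-108 + 2·47 + 3·-16 = 262
  a_8 = -2·262 + 2·-108 + 3·47 = -599
  a_9 = -2·-599 + 2·262 + 3·-108 = 1398

-2,2,3 ; 1398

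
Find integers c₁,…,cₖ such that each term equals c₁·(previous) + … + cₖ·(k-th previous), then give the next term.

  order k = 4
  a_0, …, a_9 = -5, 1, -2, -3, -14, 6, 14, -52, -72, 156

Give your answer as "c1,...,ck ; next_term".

  a_4 = 0·-3 + -2·-2 + 2·1 + 4·-5 = -14
  a_5 = 0·-14 + -2·-3 + 2·-2 + 4·1 = 6
  a_6 = 0·6 + -2·-14 + 2·-3 + 4·-2 = 14
  a_7 = 0·14 + -2·6 + 2·-14 + 4·-3 = -52
  a_8 = 0·-52 + -2·14 + 2·6 + 4·-14 = -72
  a_9 = 0·-72 + -2·-52 + 2·14 + 4·6 = 156
  a_10 = 0·156 + -2·-72 + 2·-52 + 4·14 = 96

0,-2,2,4 ; 96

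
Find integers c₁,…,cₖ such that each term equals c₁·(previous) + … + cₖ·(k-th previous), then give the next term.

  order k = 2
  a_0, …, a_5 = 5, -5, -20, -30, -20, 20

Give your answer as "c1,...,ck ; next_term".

2,-2 ; 80

  a_2 = 2·-5 + -2·5 = -20
  a_3 = 2·-20 + -2·-5 = -30
  a_4 = 2·-30 + -2·-20 = -20
  a_5 = 2·-20 + -2·-30 = 20
  a_6 = 2·20 + -2·-20 = 80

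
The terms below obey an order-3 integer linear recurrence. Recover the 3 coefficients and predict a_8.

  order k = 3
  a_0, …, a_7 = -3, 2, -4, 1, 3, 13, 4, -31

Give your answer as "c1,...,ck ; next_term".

  a_3 = 1·-4 + -2·2 + -3·-3 = 1
  a_4 = 1·1 + -2·-4 + -3·2 = 3
  a_5 = 1·3 + -2·1 + -3·-4 = 13
  a_6 = 1·13 + -2·3 + -3·1 = 4
  a_7 = 1·4 + -2·13 + -3·3 = -31
  a_8 = 1·-31 + -2·4 + -3·13 = -78

1,-2,-3 ; -78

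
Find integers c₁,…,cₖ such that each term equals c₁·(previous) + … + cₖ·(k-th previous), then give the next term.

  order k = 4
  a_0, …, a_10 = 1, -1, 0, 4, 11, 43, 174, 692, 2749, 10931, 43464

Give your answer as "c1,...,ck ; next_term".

3,3,3,2 ; 172816

  a_4 = 3·4 + 3·0 + 3·-1 + 2·1 = 11
  a_5 = 3·11 + 3·4 + 3·0 + 2·-1 = 43
  a_6 = 3·43 + 3·11 + 3·4 + 2·0 = 174
  a_7 = 3·174 + 3·43 + 3·11 + 2·4 = 692
  a_8 = 3·692 + 3·174 + 3·43 + 2·11 = 2749
  a_9 = 3·2749 + 3·692 + 3·174 + 2·43 = 10931
  a_10 = 3·10931 + 3·2749 + 3·692 + 2·174 = 43464
  a_11 = 3·43464 + 3·10931 + 3·2749 + 2·692 = 172816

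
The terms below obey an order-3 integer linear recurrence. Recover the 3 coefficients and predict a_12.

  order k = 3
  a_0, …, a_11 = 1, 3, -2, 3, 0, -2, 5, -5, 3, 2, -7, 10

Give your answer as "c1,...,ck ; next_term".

  a_3 = -1·-2 + 0·3 + 1·1 = 3
  a_4 = -1·3 + 0·-2 + 1·3 = 0
  a_5 = -1·0 + 0·3 + 1·-2 = -2
  a_6 = -1·-2 + 0·0 + 1·3 = 5
  a_7 = -1·5 + 0·-2 + 1·0 = -5
  a_8 = -1·-5 + 0·5 + 1·-2 = 3
  a_9 = -1·3 + 0·-5 + 1·5 = 2
  a_10 = -1·2 + 0·3 + 1·-5 = -7
  a_11 = -1·-7 + 0·2 + 1·3 = 10
  a_12 = -1·10 + 0·-7 + 1·2 = -8

-1,0,1 ; -8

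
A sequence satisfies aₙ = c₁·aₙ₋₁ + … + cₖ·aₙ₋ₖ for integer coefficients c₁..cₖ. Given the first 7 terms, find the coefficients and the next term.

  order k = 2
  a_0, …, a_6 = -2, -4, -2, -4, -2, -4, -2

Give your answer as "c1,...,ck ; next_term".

  a_2 = 0·-4 + 1·-2 = -2
  a_3 = 0·-2 + 1·-4 = -4
  a_4 = 0·-4 + 1·-2 = -2
  a_5 = 0·-2 + 1·-4 = -4
  a_6 = 0·-4 + 1·-2 = -2
  a_7 = 0·-2 + 1·-4 = -4

0,1 ; -4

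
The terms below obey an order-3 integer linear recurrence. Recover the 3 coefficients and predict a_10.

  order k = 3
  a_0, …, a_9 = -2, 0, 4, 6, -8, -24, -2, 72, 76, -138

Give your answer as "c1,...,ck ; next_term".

  a_3 = 0·4 + -2·0 + -3·-2 = 6
  a_4 = 0·6 + -2·4 + -3·0 = -8
  a_5 = 0·-8 + -2·6 + -3·4 = -24
  a_6 = 0·-24 + -2·-8 + -3·6 = -2
  a_7 = 0·-2 + -2·-24 + -3·-8 = 72
  a_8 = 0·72 + -2·-2 + -3·-24 = 76
  a_9 = 0·76 + -2·72 + -3·-2 = -138
  a_10 = 0·-138 + -2·76 + -3·72 = -368

0,-2,-3 ; -368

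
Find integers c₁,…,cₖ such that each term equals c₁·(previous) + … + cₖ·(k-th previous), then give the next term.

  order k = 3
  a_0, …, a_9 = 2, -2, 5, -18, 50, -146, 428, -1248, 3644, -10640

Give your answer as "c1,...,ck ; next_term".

  a_3 = -2·5 + 2·-2 + -2·2 = -18
  a_4 = -2·-18 + 2·5 + -2·-2 = 50
  a_5 = -2·50 + 2·-18 + -2·5 = -146
  a_6 = -2·-146 + 2·50 + -2·-18 = 428
  a_7 = -2·428 + 2·-146 + -2·50 = -1248
  a_8 = -2·-1248 + 2·428 + -2·-146 = 3644
  a_9 = -2·3644 + 2·-1248 + -2·428 = -10640
  a_10 = -2·-10640 + 2·3644 + -2·-1248 = 31064

-2,2,-2 ; 31064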